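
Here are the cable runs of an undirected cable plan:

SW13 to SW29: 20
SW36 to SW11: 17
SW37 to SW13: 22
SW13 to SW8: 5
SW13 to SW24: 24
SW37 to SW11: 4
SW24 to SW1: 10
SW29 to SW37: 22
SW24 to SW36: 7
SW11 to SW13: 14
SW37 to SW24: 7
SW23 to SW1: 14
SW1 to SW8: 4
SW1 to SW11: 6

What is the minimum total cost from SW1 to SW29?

29

Enumerating some paths:
SW1 → SW11 → SW37 → SW29: 6+4+22 = 32
SW1 → SW8 → SW13 → SW29: 4+5+20 = 29
SW1 → SW11 → SW13 → SW29: 6+14+20 = 40
SW1 → SW24 → SW37 → SW29: 10+7+22 = 39
The minimum is 29 via SW1 → SW8 → SW13 → SW29.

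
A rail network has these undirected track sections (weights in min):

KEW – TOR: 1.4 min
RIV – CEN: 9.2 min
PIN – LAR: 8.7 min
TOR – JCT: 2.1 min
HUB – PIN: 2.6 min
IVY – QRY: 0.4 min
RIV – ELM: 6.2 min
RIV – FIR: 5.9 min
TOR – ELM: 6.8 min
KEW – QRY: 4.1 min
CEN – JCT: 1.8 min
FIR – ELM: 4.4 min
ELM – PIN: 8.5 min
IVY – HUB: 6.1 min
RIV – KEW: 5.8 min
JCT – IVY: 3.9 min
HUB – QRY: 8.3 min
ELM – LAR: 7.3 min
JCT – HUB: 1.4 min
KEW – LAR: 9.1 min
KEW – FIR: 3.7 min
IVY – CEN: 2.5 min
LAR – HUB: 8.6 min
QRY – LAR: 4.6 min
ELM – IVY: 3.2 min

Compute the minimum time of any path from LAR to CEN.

Enumerating some paths:
LAR–QRY–IVY–JCT–CEN: 4.6+0.4+3.9+1.8 = 10.7
LAR–QRY–IVY–CEN: 4.6+0.4+2.5 = 7.5
LAR–HUB–JCT–CEN: 8.6+1.4+1.8 = 11.8
Cheapest is LAR–QRY–IVY–CEN at 7.5 min.

7.5 min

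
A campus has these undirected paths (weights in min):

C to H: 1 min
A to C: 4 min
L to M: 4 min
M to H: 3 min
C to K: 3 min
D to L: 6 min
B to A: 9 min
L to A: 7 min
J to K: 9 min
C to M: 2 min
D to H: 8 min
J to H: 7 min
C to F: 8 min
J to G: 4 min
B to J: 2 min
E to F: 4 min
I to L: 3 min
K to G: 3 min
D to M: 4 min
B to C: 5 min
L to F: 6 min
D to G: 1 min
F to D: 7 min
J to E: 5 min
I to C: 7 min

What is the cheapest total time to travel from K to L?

9 min

Compare a few routes:
K → C → M → L: 3+2+4 = 9
K → G → D → L: 3+1+6 = 10
The minimum is 9 min via K → C → M → L.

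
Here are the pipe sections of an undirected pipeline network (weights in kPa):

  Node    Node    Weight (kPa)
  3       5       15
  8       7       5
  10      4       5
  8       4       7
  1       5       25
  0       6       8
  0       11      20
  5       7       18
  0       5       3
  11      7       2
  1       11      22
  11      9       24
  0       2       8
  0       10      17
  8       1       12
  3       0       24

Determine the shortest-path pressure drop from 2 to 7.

29 kPa

Compare a few routes:
2 - 0 - 5 - 7: 8+3+18 = 29
2 - 0 - 11 - 7: 8+20+2 = 30
Cheapest is 2 - 0 - 5 - 7 at 29 kPa.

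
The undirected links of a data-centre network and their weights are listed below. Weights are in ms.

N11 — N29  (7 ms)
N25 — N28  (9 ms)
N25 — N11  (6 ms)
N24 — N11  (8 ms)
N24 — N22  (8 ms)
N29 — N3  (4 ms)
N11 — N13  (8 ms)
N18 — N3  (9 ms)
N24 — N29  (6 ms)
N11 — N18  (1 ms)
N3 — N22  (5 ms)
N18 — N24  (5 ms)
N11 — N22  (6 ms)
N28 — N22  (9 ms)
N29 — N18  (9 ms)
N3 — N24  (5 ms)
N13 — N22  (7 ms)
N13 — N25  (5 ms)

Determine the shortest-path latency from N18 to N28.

16 ms

Candidate routes:
N18 → N24 → N22 → N28: 5+8+9 = 22
N18 → N11 → N25 → N28: 1+6+9 = 16
Cheapest is N18 → N11 → N25 → N28 at 16 ms.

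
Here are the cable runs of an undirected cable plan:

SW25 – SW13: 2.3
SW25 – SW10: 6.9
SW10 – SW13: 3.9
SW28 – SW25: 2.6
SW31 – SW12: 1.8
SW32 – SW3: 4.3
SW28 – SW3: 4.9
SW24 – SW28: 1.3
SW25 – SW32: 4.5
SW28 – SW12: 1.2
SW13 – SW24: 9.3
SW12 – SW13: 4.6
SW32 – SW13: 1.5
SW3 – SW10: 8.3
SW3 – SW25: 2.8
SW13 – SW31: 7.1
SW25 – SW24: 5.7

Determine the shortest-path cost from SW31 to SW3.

7.9

Enumerating some paths:
SW31 → SW12 → SW28 → SW25 → SW3: 1.8+1.2+2.6+2.8 = 8.4
SW31 → SW12 → SW28 → SW3: 1.8+1.2+4.9 = 7.9
SW31 → SW12 → SW13 → SW25 → SW3: 1.8+4.6+2.3+2.8 = 11.5
Cheapest is SW31 → SW12 → SW28 → SW3 at 7.9.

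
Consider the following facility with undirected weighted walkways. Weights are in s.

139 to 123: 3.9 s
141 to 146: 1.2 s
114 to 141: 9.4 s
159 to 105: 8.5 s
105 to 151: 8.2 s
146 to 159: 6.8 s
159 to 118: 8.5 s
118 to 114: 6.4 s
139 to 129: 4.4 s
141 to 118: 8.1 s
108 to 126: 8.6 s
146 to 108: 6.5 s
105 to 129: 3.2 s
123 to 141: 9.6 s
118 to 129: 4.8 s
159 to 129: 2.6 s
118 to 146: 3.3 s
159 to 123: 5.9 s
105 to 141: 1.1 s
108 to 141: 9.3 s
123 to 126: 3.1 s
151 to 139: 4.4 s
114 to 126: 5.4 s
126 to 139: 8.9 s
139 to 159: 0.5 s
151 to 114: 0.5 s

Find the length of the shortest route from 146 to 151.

Compare a few routes:
146 → 118 → 114 → 151: 3.3+6.4+0.5 = 10.2
146 → 141 → 105 → 151: 1.2+1.1+8.2 = 10.5
146 → 141 → 114 → 151: 1.2+9.4+0.5 = 11.1
The minimum is 10.2 s via 146 → 118 → 114 → 151.

10.2 s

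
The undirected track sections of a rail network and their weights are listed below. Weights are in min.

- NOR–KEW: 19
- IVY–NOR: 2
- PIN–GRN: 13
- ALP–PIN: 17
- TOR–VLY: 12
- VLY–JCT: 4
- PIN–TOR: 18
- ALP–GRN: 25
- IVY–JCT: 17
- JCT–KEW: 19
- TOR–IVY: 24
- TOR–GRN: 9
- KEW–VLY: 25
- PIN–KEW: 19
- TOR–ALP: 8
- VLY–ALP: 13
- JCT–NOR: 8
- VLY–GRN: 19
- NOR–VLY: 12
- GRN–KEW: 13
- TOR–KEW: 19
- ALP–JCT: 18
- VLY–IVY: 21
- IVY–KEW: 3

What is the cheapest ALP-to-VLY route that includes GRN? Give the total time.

Best ALP to GRN: ALP → TOR → GRN costing 17
Best GRN to VLY: GRN → VLY costing 19
Total via GRN: 17 + 19 = 36 min.

36 min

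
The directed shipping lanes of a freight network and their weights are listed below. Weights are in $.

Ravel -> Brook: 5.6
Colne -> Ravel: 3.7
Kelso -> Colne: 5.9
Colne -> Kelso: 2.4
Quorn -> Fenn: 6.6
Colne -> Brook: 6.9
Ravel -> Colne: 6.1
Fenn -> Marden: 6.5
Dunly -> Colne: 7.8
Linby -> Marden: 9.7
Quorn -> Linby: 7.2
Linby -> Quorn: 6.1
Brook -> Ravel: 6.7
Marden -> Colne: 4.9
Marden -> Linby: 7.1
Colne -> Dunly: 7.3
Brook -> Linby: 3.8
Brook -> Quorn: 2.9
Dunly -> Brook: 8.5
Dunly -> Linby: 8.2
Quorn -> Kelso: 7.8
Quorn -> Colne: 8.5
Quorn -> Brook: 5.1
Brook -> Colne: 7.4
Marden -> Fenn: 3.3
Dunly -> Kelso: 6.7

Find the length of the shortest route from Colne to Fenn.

$16.4

Candidate routes:
Colne - Ravel - Brook - Quorn - Fenn: 3.7+5.6+2.9+6.6 = 18.8
Colne - Brook - Linby - Quorn - Fenn: 6.9+3.8+6.1+6.6 = 23.4
Colne - Brook - Quorn - Fenn: 6.9+2.9+6.6 = 16.4
Colne - Brook - Linby - Marden - Fenn: 6.9+3.8+9.7+3.3 = 23.7
The minimum is $16.4 via Colne - Brook - Quorn - Fenn.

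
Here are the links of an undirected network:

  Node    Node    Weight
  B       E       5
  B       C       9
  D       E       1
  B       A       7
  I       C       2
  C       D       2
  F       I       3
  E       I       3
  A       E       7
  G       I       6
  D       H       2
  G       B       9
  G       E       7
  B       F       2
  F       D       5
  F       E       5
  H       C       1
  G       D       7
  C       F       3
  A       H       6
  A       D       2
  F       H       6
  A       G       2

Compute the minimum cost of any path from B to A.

7

Settle nodes by increasing distance from B:
B: 0
F: 2  (via B)
C: 5  (via F)
E: 5  (via B)
I: 5  (via F)
D: 6  (via E)
H: 6  (via C)
A: 7  (via B)
Shortest route: B → A = 7.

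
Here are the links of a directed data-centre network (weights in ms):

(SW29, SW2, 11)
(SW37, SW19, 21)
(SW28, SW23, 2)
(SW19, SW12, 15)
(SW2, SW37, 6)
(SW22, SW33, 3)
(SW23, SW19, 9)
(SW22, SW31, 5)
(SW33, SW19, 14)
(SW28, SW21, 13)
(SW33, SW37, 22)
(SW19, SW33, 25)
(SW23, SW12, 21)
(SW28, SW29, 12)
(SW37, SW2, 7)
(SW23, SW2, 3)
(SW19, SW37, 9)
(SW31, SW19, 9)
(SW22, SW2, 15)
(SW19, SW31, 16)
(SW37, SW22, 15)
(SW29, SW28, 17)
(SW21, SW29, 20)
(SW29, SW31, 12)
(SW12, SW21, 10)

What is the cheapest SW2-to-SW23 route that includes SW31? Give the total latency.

99 ms

Shortest SW2→SW31: SW2–SW37–SW22–SW31 = 26
Best SW31 to SW23: SW31–SW19–SW12–SW21–SW29–SW28–SW23 costing 73
Total via SW31: 26 + 73 = 99 ms.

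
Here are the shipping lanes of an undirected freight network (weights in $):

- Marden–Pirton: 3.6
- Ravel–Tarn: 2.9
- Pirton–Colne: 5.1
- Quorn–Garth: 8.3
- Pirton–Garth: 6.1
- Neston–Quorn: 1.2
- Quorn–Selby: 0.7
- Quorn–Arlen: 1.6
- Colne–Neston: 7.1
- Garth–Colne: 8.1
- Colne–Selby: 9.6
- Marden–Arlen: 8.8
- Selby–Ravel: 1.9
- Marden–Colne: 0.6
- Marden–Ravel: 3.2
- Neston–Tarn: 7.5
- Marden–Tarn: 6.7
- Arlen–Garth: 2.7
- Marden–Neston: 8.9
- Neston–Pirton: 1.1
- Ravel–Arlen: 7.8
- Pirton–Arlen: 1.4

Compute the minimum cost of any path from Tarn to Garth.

$9.8

Compare a few routes:
Tarn–Ravel–Selby–Quorn–Arlen–Garth: 2.9+1.9+0.7+1.6+2.7 = 9.8
Tarn–Ravel–Selby–Quorn–Neston–Pirton–Arlen–Garth: 2.9+1.9+0.7+1.2+1.1+1.4+2.7 = 11.9
Cheapest is Tarn–Ravel–Selby–Quorn–Arlen–Garth at $9.8.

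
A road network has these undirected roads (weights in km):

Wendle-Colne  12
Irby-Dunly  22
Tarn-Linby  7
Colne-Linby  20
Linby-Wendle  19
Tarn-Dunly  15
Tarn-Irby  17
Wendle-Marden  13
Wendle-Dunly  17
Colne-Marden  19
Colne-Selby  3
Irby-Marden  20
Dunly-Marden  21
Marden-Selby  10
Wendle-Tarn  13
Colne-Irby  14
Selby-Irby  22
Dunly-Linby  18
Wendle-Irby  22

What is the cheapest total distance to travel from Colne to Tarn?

25 km

Settle nodes by increasing distance from Colne:
Colne: 0
Selby: 3  (via Colne)
Wendle: 12  (via Colne)
Marden: 13  (via Selby)
Irby: 14  (via Colne)
Linby: 20  (via Colne)
Tarn: 25  (via Wendle)
Shortest route: Colne–Wendle–Tarn = 25 km.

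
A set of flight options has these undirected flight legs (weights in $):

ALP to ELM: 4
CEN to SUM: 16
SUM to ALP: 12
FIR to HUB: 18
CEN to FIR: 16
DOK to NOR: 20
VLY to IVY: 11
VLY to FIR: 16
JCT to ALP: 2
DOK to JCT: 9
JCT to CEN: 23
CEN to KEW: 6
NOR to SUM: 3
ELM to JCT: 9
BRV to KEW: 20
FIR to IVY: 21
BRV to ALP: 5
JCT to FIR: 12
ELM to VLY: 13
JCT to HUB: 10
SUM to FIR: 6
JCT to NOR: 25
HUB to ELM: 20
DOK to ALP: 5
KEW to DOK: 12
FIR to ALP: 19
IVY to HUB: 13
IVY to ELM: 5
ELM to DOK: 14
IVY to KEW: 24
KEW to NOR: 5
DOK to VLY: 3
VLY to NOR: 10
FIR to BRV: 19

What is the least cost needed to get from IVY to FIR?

Settle nodes by increasing distance from IVY:
IVY: 0
ELM: 5  (via IVY)
ALP: 9  (via ELM)
VLY: 11  (via IVY)
JCT: 11  (via ALP)
HUB: 13  (via IVY)
DOK: 14  (via ALP)
BRV: 14  (via ALP)
SUM: 21  (via ALP)
NOR: 21  (via VLY)
FIR: 21  (via IVY)
Shortest route: IVY → FIR = $21.

$21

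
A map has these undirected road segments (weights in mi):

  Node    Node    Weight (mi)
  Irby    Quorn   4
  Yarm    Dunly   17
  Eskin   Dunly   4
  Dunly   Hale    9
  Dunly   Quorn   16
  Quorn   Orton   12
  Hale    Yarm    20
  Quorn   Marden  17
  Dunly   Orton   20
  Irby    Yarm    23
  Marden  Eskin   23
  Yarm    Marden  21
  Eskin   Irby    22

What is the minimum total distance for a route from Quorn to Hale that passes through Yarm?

47 mi

Shortest Quorn→Yarm: Quorn–Irby–Yarm = 27
Shortest Yarm→Hale: Yarm–Hale = 20
Total via Yarm: 27 + 20 = 47 mi.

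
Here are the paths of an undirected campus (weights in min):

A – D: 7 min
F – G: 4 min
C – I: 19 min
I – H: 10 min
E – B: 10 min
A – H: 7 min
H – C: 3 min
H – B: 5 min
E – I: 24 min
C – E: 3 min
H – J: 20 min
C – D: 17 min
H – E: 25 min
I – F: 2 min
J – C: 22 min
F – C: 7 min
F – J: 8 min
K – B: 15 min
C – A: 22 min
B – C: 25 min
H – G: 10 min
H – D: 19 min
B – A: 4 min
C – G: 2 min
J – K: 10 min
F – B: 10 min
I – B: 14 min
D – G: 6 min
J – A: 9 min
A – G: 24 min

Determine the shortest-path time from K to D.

26 min

Compare a few routes:
K → J → A → D: 10+9+7 = 26
K → J → F → G → D: 10+8+4+6 = 28
K → J → F → C → G → D: 10+8+7+2+6 = 33
K → B → H → C → G → D: 15+5+3+2+6 = 31
The minimum is 26 min via K → J → A → D.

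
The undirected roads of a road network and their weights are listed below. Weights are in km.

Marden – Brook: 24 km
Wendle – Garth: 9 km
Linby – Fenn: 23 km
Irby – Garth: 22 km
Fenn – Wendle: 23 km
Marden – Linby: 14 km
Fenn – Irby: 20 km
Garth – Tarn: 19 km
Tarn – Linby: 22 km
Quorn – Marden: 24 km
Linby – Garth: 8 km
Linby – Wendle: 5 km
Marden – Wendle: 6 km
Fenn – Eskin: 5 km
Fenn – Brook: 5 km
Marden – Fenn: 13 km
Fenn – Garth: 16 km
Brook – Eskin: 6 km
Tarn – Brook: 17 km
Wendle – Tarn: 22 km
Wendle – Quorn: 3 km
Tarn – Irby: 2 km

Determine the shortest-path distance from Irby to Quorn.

27 km

Compare a few routes:
Irby - Tarn - Linby - Wendle - Quorn: 2+22+5+3 = 32
Irby - Tarn - Garth - Wendle - Quorn: 2+19+9+3 = 33
Irby - Garth - Wendle - Quorn: 22+9+3 = 34
Irby - Tarn - Wendle - Quorn: 2+22+3 = 27
The minimum is 27 km via Irby - Tarn - Wendle - Quorn.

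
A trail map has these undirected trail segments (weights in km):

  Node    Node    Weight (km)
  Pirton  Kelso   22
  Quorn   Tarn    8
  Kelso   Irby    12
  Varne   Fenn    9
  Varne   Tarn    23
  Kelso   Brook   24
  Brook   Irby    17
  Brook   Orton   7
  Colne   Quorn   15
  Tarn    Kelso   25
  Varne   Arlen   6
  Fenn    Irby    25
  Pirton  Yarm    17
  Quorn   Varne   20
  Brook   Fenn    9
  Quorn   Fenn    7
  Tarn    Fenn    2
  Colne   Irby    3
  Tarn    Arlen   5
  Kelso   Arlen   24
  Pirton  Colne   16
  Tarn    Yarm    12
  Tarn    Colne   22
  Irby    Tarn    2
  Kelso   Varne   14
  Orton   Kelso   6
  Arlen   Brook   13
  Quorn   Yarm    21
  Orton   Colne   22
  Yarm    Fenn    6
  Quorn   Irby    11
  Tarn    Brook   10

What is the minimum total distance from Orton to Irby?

18 km

Shortest distances from Orton:
Orton: 0
Kelso: 6  (via Orton)
Brook: 7  (via Orton)
Fenn: 16  (via Brook)
Tarn: 17  (via Brook)
Irby: 18  (via Kelso)
Shortest route: Orton → Kelso → Irby = 18 km.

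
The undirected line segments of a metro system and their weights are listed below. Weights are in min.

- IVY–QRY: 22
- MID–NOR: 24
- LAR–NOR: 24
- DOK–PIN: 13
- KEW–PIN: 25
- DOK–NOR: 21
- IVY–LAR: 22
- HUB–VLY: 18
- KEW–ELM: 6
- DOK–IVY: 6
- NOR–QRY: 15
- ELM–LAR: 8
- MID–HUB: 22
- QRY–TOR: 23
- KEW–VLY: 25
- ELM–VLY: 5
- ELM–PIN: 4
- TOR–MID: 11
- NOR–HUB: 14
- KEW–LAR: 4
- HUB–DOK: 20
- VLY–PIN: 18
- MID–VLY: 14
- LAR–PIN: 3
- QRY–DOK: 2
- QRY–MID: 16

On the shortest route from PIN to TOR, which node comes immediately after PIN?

ELM

Compare a few routes:
PIN–ELM–VLY–MID–TOR: 4+5+14+11 = 34
PIN–LAR–ELM–VLY–MID–TOR: 3+8+5+14+11 = 41
PIN–DOK–QRY–TOR: 13+2+23 = 38
Cheapest is PIN–ELM–VLY–MID–TOR at 34 min.
So from PIN the first move is to ELM.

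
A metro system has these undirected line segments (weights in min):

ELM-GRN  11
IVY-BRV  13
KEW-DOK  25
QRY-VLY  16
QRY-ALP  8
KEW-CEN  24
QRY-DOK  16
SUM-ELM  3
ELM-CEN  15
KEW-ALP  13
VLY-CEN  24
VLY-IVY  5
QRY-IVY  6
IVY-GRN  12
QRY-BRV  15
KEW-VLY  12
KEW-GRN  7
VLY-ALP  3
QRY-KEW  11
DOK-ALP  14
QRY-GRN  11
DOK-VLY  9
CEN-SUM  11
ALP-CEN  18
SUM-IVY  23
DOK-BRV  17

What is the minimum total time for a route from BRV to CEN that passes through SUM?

Best BRV to SUM: BRV–IVY–SUM costing 36
Best SUM to CEN: SUM–CEN costing 11
Total via SUM: 36 + 11 = 47 min.

47 min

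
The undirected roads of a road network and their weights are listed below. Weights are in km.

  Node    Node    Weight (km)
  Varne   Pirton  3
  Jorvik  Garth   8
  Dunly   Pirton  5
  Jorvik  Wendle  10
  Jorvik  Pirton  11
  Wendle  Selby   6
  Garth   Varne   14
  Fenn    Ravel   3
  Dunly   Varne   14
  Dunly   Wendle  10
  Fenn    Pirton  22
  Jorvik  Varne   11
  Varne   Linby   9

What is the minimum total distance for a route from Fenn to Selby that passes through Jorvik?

Best Fenn to Jorvik: Fenn–Pirton–Jorvik costing 33
Shortest Jorvik→Selby: Jorvik–Wendle–Selby = 16
Total via Jorvik: 33 + 16 = 49 km.

49 km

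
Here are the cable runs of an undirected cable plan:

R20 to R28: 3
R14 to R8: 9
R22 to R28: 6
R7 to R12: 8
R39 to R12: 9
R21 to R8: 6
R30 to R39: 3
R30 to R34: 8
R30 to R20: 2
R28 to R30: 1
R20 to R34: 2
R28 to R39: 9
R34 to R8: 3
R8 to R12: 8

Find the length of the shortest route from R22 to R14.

23

Compare a few routes:
R22–R28–R20–R34–R8–R14: 6+3+2+3+9 = 23
R22–R28–R30–R34–R8–R14: 6+1+8+3+9 = 27
Cheapest is R22–R28–R20–R34–R8–R14 at 23.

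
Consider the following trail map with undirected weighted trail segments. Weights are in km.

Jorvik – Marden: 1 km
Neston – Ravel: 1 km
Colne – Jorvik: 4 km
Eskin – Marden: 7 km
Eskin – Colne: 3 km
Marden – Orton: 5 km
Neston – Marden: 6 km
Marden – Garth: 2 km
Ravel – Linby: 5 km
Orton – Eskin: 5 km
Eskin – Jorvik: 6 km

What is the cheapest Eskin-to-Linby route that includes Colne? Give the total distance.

20 km

Shortest Eskin→Colne: Eskin–Colne = 3
Best Colne to Linby: Colne–Jorvik–Marden–Neston–Ravel–Linby costing 17
Total via Colne: 3 + 17 = 20 km.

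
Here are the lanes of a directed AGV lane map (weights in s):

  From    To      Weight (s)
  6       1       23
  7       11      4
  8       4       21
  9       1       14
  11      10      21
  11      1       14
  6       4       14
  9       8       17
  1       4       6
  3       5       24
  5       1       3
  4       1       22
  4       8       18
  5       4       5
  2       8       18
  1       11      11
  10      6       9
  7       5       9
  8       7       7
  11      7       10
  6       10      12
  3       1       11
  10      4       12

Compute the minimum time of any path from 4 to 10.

Compare a few routes:
4–8–7–11–10: 18+7+4+21 = 50
4–1–11–10: 22+11+21 = 54
The minimum is 50 s via 4–8–7–11–10.

50 s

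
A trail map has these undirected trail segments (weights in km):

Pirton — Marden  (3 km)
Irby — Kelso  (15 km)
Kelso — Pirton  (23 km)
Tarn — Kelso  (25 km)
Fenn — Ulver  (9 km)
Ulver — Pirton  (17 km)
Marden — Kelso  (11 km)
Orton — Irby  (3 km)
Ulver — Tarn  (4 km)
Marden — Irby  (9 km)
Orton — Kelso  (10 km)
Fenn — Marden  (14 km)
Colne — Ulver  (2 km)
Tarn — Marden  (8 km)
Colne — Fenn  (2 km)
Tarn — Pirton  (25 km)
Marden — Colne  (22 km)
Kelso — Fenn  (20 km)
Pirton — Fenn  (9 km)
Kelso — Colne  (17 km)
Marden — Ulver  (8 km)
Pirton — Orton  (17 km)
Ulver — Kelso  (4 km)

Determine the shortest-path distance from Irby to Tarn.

17 km

Enumerating some paths:
Irby - Kelso - Ulver - Tarn: 15+4+4 = 23
Irby - Orton - Kelso - Ulver - Tarn: 3+10+4+4 = 21
Irby - Marden - Tarn: 9+8 = 17
Irby - Marden - Ulver - Tarn: 9+8+4 = 21
Cheapest is Irby - Marden - Tarn at 17 km.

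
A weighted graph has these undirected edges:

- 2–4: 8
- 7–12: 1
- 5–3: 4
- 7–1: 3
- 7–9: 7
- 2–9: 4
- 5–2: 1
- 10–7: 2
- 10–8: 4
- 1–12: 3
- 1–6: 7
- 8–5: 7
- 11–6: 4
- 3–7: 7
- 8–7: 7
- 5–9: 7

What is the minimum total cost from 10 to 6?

12

Running Dijkstra from 10:
10: 0
7: 2  (via 10)
12: 3  (via 7)
8: 4  (via 10)
1: 5  (via 7)
3: 9  (via 7)
9: 9  (via 7)
5: 11  (via 8)
2: 12  (via 5)
6: 12  (via 1)
Shortest route: 10–7–1–6 = 12.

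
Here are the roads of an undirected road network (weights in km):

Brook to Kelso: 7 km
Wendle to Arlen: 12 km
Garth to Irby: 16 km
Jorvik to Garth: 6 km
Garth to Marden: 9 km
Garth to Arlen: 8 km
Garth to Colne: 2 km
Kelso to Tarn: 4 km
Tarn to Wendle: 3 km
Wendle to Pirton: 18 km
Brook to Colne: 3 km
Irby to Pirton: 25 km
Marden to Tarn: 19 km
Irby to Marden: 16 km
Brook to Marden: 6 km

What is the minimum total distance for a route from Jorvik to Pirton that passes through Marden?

53 km

Best Jorvik to Marden: Jorvik → Garth → Marden costing 15
Best Marden to Pirton: Marden → Brook → Kelso → Tarn → Wendle → Pirton costing 38
Total via Marden: 15 + 38 = 53 km.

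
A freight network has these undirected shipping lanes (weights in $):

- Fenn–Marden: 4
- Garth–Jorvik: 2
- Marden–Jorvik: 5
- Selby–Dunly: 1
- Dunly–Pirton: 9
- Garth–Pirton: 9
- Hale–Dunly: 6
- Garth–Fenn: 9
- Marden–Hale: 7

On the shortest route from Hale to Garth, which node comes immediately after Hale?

Marden

Enumerating some paths:
Hale - Marden - Jorvik - Garth: 7+5+2 = 14
Hale - Marden - Fenn - Garth: 7+4+9 = 20
Cheapest is Hale - Marden - Jorvik - Garth at $14.
So from Hale the first move is to Marden.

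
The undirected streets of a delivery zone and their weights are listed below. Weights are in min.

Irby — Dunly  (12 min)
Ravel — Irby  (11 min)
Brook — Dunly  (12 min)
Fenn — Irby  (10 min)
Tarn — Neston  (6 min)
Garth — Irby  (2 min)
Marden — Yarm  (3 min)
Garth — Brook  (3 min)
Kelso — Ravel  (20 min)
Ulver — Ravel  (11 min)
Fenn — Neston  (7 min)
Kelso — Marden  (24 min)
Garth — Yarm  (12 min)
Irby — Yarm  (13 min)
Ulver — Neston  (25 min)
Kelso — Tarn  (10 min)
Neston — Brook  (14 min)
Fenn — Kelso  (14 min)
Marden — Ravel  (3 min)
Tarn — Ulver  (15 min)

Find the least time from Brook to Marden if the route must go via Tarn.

Shortest Brook→Tarn: Brook–Neston–Tarn = 20
Best Tarn to Marden: Tarn–Ulver–Ravel–Marden costing 29
Total via Tarn: 20 + 29 = 49 min.

49 min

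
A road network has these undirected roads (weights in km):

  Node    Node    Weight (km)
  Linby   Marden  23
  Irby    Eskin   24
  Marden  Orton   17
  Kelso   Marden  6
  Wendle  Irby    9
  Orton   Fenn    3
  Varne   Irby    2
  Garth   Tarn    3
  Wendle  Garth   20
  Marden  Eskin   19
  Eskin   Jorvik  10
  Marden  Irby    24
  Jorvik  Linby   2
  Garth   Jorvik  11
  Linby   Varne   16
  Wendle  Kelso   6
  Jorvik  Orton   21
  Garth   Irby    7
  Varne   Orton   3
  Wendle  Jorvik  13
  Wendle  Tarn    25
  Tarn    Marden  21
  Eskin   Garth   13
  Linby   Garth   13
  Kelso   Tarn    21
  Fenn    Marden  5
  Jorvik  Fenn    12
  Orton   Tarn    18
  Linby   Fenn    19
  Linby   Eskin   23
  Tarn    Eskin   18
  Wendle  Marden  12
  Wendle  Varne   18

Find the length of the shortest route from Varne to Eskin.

Shortest distances from Varne:
Varne: 0
Irby: 2  (via Varne)
Orton: 3  (via Varne)
Fenn: 6  (via Orton)
Garth: 9  (via Irby)
Wendle: 11  (via Irby)
Marden: 11  (via Fenn)
Tarn: 12  (via Garth)
Linby: 16  (via Varne)
Kelso: 17  (via Wendle)
Jorvik: 18  (via Fenn)
Eskin: 22  (via Garth)
Shortest route: Varne–Irby–Garth–Eskin = 22 km.

22 km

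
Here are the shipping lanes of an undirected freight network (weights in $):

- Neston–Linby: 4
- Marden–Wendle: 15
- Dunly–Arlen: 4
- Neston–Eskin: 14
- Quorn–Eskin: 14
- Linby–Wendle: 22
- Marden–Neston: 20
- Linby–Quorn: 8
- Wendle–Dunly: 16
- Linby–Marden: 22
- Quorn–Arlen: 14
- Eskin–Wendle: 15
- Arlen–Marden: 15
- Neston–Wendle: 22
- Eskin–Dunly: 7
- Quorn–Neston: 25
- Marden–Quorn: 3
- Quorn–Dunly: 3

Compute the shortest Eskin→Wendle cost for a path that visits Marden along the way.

Best Eskin to Marden: Eskin–Dunly–Quorn–Marden costing 13
Best Marden to Wendle: Marden–Wendle costing 15
Total via Marden: 13 + 15 = $28.

$28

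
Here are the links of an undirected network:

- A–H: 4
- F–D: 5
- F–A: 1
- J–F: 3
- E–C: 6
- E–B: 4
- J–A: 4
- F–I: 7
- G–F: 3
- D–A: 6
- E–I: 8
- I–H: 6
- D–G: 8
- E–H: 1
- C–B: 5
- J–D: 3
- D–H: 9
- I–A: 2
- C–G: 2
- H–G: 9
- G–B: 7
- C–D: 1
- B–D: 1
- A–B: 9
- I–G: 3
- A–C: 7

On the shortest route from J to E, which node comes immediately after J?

D

Candidate routes:
J–D–B–E: 3+1+4 = 8
J–A–H–E: 4+4+1 = 9
J–F–A–H–E: 3+1+4+1 = 9
J–D–C–E: 3+1+6 = 10
Cheapest is J–D–B–E at 8.
So from J the first move is to D.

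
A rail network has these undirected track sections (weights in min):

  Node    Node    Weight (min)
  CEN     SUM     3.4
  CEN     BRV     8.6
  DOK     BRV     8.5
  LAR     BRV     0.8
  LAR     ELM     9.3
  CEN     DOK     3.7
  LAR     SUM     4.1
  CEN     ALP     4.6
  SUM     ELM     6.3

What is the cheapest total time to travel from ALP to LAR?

Settle nodes by increasing distance from ALP:
ALP: 0
CEN: 4.6  (via ALP)
SUM: 8  (via CEN)
DOK: 8.3  (via CEN)
LAR: 12.1  (via SUM)
Shortest route: ALP → CEN → SUM → LAR = 12.1 min.

12.1 min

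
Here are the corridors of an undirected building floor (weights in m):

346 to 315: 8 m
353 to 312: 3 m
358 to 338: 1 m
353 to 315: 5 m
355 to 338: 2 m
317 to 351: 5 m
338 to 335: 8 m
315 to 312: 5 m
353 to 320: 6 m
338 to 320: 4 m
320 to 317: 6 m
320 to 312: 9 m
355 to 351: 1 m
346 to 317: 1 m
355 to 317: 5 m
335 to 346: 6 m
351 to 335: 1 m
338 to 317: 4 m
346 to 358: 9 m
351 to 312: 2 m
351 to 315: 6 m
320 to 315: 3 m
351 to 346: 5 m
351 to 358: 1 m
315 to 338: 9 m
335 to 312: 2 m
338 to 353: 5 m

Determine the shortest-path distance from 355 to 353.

Running Dijkstra from 355:
355: 0
351: 1  (via 355)
358: 2  (via 351)
335: 2  (via 351)
338: 2  (via 355)
312: 3  (via 351)
317: 5  (via 355)
320: 6  (via 338)
353: 6  (via 312)
Shortest route: 355 → 351 → 312 → 353 = 6 m.

6 m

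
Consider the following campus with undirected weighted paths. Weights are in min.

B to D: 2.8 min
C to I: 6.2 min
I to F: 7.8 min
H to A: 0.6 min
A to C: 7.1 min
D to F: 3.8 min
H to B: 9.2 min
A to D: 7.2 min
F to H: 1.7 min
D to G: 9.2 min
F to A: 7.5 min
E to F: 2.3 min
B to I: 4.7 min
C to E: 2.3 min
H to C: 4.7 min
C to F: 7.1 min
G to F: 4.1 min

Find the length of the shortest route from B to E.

8.9 min

Shortest distances from B:
B: 0
D: 2.8  (via B)
I: 4.7  (via B)
F: 6.6  (via D)
H: 8.3  (via F)
A: 8.9  (via H)
E: 8.9  (via F)
Shortest route: B–D–F–E = 8.9 min.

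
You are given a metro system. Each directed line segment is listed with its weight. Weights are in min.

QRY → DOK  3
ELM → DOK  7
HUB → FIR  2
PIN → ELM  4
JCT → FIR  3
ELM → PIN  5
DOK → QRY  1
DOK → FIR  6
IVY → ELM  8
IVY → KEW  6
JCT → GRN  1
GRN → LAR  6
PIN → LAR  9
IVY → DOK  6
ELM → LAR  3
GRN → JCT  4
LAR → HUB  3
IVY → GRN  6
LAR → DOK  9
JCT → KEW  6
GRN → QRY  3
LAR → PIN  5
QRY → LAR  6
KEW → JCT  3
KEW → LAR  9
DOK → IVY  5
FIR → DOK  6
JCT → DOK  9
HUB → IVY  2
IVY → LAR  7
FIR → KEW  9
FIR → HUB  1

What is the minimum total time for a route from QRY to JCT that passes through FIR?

Shortest QRY→FIR: QRY → DOK → FIR = 9
Shortest FIR→JCT: FIR → KEW → JCT = 12
Total via FIR: 9 + 12 = 21 min.

21 min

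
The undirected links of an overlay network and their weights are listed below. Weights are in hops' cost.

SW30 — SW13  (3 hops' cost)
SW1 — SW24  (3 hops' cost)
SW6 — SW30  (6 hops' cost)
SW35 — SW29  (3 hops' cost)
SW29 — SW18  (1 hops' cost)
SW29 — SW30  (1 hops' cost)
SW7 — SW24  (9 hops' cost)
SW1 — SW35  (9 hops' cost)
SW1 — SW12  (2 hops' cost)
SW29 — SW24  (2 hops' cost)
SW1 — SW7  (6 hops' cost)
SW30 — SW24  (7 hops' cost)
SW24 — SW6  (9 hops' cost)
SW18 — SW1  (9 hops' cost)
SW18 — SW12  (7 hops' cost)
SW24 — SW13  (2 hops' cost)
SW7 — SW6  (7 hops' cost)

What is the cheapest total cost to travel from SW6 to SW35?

10 hops' cost

Settle nodes by increasing distance from SW6:
SW6: 0
SW30: 6  (via SW6)
SW7: 7  (via SW6)
SW29: 7  (via SW30)
SW18: 8  (via SW29)
SW13: 9  (via SW30)
SW24: 9  (via SW6)
SW35: 10  (via SW29)
Shortest route: SW6 → SW30 → SW29 → SW35 = 10 hops' cost.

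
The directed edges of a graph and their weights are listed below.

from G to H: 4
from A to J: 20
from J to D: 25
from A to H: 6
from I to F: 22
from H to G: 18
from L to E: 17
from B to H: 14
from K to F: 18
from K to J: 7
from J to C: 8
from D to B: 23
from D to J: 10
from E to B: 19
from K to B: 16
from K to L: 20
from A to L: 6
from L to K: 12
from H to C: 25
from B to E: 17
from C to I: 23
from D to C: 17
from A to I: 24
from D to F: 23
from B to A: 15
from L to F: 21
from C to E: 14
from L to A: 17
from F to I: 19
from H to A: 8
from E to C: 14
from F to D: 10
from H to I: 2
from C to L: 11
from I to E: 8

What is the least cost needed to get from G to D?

38

Running Dijkstra from G:
G: 0
H: 4  (via G)
I: 6  (via H)
A: 12  (via H)
E: 14  (via I)
L: 18  (via A)
C: 28  (via E)
F: 28  (via I)
K: 30  (via L)
J: 32  (via A)
B: 33  (via E)
D: 38  (via F)
Shortest route: G–H–I–F–D = 38.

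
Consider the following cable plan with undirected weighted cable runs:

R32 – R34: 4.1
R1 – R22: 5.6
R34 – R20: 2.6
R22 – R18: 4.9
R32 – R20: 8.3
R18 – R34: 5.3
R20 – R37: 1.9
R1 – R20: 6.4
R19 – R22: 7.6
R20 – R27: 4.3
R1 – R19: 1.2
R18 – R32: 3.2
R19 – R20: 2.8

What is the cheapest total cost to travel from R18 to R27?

Shortest distances from R18:
R18: 0
R32: 3.2  (via R18)
R22: 4.9  (via R18)
R34: 5.3  (via R18)
R20: 7.9  (via R34)
R37: 9.8  (via R20)
R1: 10.5  (via R22)
R19: 10.7  (via R20)
R27: 12.2  (via R20)
Shortest route: R18 → R34 → R20 → R27 = 12.2.

12.2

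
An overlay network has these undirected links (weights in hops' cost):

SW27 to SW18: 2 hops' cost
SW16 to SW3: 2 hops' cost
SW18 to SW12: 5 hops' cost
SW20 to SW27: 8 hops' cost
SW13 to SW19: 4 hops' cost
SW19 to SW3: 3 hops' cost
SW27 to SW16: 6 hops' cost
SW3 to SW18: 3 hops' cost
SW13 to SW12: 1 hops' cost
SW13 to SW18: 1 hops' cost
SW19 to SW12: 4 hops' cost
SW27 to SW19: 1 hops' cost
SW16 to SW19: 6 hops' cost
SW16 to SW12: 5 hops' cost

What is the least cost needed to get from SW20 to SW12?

12 hops' cost

Candidate routes:
SW20 → SW27 → SW19 → SW12: 8+1+4 = 13
SW20 → SW27 → SW19 → SW13 → SW12: 8+1+4+1 = 14
SW20 → SW27 → SW18 → SW13 → SW12: 8+2+1+1 = 12
Cheapest is SW20 → SW27 → SW18 → SW13 → SW12 at 12 hops' cost.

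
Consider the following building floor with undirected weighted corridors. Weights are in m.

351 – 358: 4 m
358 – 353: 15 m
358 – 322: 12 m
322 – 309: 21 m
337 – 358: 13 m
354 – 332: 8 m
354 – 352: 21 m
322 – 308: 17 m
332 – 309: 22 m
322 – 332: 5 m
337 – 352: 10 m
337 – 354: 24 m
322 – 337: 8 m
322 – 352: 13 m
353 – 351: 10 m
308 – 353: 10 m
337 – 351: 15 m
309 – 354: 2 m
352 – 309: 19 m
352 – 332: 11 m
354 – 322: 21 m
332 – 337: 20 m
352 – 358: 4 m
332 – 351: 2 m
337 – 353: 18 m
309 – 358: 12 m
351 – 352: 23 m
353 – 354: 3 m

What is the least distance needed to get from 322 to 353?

Settle nodes by increasing distance from 322:
322: 0
332: 5  (via 322)
351: 7  (via 332)
337: 8  (via 322)
358: 11  (via 351)
354: 13  (via 332)
352: 13  (via 322)
309: 15  (via 354)
353: 16  (via 354)
Shortest route: 322 → 332 → 354 → 353 = 16 m.

16 m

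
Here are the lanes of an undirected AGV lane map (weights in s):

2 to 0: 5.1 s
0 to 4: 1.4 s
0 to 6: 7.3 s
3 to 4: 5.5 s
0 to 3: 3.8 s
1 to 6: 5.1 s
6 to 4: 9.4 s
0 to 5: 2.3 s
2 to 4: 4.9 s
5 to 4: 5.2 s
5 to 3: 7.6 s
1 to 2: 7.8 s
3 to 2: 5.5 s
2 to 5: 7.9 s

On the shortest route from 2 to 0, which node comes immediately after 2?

0

Compare a few routes:
2–0: 5.1 = 5.1
2–4–0: 4.9+1.4 = 6.3
Cheapest is 2–0 at 5.1 s.
So from 2 the first move is to 0.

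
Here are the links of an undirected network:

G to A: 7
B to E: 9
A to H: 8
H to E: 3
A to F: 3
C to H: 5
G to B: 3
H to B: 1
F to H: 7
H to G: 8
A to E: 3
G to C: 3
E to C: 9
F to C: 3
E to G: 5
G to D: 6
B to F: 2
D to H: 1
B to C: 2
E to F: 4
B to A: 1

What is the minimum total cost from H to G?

Compare a few routes:
H–B–G: 1+3 = 4
H–B–C–G: 1+2+3 = 6
The minimum is 4 via H–B–G.

4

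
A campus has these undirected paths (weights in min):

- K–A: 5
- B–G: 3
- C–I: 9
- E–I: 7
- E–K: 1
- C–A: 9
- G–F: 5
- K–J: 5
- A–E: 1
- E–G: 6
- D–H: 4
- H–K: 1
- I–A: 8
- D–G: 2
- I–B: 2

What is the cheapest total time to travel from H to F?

11 min

Candidate routes:
H–K–A–E–G–F: 1+5+1+6+5 = 18
H–K–E–G–F: 1+1+6+5 = 13
H–K–E–I–B–G–F: 1+1+7+2+3+5 = 19
H–D–G–F: 4+2+5 = 11
The minimum is 11 min via H–D–G–F.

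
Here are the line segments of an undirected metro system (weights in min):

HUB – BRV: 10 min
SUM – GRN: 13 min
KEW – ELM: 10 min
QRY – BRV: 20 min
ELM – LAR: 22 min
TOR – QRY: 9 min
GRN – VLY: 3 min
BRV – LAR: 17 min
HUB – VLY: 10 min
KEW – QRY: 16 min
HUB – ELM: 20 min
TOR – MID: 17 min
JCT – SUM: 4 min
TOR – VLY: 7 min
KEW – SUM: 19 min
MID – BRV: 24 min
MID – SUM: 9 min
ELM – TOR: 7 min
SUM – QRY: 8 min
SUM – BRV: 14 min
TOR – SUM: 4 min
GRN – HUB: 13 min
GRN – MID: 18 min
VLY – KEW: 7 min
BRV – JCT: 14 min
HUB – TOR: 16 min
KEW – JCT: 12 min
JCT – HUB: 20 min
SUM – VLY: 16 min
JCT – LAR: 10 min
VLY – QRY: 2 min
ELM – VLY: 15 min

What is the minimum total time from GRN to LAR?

Shortest distances from GRN:
GRN: 0
VLY: 3  (via GRN)
QRY: 5  (via VLY)
TOR: 10  (via VLY)
KEW: 10  (via VLY)
HUB: 13  (via GRN)
SUM: 13  (via GRN)
ELM: 17  (via TOR)
JCT: 17  (via SUM)
MID: 18  (via GRN)
BRV: 23  (via HUB)
LAR: 27  (via JCT)
Shortest route: GRN → SUM → JCT → LAR = 27 min.

27 min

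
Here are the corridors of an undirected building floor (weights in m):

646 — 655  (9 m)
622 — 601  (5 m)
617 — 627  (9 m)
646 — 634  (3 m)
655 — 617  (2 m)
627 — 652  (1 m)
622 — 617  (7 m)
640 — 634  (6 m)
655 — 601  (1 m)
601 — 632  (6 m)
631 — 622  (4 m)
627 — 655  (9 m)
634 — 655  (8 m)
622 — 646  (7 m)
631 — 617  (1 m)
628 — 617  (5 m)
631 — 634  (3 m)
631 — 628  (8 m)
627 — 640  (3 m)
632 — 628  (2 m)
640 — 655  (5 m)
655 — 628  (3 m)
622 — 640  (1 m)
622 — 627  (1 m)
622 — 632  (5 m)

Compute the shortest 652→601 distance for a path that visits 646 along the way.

19 m

Best 652 to 646: 652–627–622–646 costing 9
Best 646 to 601: 646–655–601 costing 10
Total via 646: 9 + 10 = 19 m.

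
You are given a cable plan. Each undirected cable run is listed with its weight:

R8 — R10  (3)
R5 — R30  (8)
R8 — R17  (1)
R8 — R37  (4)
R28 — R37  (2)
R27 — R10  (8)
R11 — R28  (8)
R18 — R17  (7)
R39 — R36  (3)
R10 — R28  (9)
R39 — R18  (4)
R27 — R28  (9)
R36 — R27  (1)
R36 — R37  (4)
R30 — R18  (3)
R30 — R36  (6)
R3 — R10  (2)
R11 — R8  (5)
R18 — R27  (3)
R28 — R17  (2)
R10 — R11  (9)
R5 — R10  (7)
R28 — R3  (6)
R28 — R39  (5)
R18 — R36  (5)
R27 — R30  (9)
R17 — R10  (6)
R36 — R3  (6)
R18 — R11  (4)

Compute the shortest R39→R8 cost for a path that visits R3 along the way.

14

Best R39 to R3: R39 → R36 → R3 costing 9
Best R3 to R8: R3 → R10 → R8 costing 5
Total via R3: 9 + 5 = 14.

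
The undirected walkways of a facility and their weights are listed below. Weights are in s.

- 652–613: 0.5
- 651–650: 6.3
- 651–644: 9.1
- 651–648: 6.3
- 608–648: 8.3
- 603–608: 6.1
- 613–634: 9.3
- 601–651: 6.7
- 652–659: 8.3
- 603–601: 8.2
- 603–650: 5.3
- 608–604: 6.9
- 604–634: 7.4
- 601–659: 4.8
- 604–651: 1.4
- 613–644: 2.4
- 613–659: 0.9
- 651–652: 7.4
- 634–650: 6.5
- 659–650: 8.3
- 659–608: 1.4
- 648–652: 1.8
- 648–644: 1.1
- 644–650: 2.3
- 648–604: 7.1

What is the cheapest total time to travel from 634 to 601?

Candidate routes:
634 - 613 - 659 - 601: 9.3+0.9+4.8 = 15
634 - 650 - 644 - 613 - 659 - 601: 6.5+2.3+2.4+0.9+4.8 = 16.9
634 - 604 - 651 - 601: 7.4+1.4+6.7 = 15.5
The minimum is 15 s via 634 - 613 - 659 - 601.

15 s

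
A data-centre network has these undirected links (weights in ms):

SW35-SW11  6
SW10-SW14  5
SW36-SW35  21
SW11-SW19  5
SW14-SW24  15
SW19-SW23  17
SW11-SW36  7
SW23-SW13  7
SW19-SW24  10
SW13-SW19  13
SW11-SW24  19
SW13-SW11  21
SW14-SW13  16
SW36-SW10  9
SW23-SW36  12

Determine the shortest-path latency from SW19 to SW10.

Candidate routes:
SW19 - SW24 - SW14 - SW10: 10+15+5 = 30
SW19 - SW11 - SW36 - SW10: 5+7+9 = 21
Cheapest is SW19 - SW11 - SW36 - SW10 at 21 ms.

21 ms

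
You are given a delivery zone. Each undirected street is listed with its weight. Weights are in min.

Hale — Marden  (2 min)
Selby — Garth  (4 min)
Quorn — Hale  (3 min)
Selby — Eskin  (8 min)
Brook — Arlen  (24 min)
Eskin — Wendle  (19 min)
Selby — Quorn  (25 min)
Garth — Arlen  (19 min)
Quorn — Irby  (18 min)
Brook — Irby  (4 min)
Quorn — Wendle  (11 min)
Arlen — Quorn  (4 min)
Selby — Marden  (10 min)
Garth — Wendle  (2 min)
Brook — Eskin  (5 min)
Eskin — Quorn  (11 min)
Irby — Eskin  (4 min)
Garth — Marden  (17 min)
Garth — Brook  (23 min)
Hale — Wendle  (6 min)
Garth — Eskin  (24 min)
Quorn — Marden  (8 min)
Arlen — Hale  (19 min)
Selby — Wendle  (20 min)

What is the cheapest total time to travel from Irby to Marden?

20 min

Compare a few routes:
Irby → Eskin → Quorn → Marden: 4+11+8 = 23
Irby → Eskin → Selby → Marden: 4+8+10 = 22
Irby → Eskin → Quorn → Hale → Marden: 4+11+3+2 = 20
The minimum is 20 min via Irby → Eskin → Quorn → Hale → Marden.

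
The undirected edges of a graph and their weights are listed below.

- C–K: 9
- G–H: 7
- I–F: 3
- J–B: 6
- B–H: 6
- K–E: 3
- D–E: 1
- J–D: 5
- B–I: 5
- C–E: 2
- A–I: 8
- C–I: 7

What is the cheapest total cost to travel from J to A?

Compare a few routes:
J–D–E–K–C–I–A: 5+1+3+9+7+8 = 33
J–D–E–C–I–A: 5+1+2+7+8 = 23
J–B–I–A: 6+5+8 = 19
The minimum is 19 via J–B–I–A.

19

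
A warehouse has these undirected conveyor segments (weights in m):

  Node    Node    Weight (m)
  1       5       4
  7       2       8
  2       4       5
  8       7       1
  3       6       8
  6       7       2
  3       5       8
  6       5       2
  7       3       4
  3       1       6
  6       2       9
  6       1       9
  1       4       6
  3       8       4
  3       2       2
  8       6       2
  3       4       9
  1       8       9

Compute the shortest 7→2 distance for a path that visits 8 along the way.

7 m

Shortest 7→8: 7–8 = 1
Shortest 8→2: 8–3–2 = 6
Total via 8: 1 + 6 = 7 m.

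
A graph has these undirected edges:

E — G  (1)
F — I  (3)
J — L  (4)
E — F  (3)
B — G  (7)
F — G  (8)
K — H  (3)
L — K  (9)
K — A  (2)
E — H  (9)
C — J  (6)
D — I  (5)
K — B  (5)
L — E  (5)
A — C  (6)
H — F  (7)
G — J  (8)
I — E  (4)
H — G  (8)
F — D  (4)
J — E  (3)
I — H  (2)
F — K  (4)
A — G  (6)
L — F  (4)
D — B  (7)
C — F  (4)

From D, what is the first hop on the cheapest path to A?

Candidate routes:
D - I - H - K - A: 5+2+3+2 = 12
D - B - K - A: 7+5+2 = 14
D - F - K - A: 4+4+2 = 10
Cheapest is D - F - K - A at 10.
So from D the first move is to F.

F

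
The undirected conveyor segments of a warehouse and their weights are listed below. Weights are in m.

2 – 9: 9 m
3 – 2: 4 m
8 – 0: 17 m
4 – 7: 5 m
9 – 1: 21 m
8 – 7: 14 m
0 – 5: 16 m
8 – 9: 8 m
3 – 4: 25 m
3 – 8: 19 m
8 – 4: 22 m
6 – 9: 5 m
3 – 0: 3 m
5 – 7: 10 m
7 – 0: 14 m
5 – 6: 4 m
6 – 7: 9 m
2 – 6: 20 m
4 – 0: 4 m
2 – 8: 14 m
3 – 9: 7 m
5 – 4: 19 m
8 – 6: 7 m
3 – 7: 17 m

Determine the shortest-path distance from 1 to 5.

30 m

Shortest distances from 1:
1: 0
9: 21  (via 1)
6: 26  (via 9)
3: 28  (via 9)
8: 29  (via 9)
2: 30  (via 9)
5: 30  (via 6)
Shortest route: 1–9–6–5 = 30 m.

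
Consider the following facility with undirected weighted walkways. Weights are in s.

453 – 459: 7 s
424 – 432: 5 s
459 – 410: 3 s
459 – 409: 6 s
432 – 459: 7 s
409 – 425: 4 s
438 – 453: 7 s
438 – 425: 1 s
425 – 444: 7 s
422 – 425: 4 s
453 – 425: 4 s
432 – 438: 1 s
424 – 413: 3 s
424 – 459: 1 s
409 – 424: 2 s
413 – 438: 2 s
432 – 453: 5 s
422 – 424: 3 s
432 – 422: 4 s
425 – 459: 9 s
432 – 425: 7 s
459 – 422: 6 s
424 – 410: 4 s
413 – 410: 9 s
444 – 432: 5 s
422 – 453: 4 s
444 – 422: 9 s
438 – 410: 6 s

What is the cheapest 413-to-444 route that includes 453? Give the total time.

Shortest 413→453: 413 → 438 → 425 → 453 = 7
Best 453 to 444: 453 → 432 → 444 costing 10
Total via 453: 7 + 10 = 17 s.

17 s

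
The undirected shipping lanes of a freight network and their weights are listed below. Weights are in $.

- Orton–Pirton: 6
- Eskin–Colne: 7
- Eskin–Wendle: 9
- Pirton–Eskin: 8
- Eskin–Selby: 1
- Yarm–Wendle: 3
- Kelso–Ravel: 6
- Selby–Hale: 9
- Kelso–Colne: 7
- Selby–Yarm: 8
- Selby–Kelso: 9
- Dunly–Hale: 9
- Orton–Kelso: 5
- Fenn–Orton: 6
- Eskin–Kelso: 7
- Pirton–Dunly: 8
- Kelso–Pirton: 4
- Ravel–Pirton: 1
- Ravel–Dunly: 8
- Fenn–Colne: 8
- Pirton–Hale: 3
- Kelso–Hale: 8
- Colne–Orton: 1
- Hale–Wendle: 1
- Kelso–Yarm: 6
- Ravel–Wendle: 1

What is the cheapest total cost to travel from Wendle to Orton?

$8

Candidate routes:
Wendle - Ravel - Pirton - Kelso - Orton: 1+1+4+5 = 11
Wendle - Ravel - Pirton - Orton: 1+1+6 = 8
Wendle - Ravel - Kelso - Orton: 1+6+5 = 12
Wendle - Hale - Pirton - Orton: 1+3+6 = 10
Cheapest is Wendle - Ravel - Pirton - Orton at $8.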